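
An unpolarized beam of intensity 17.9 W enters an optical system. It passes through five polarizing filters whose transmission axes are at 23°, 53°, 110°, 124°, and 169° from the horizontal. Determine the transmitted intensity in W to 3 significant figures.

Unpolarized light through the first polarizer → I₁ = 17.9 W/2 = 8.95 W, polarized at 23°.
I₂ = I₁ · cos²(30°) = 8.95 · 0.75 = 6.713 W.
I₃ = I₂ · cos²(57°) = 6.713 · 0.2966 = 1.991 W.
I₄ = I₃ · cos²(14°) = 1.991 · 0.9415 = 1.875 W.
I₅ = I₄ · cos²(45°) = 1.875 · 0.5 = 0.9373 W.

I ≈ 0.937 W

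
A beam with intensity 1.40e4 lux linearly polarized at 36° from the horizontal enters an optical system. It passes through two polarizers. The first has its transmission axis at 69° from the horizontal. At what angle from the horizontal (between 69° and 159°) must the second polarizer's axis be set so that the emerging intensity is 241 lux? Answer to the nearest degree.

I₁ = I₀ cos²(69° − 36°) = I₀ cos²(33°) = 0.7034 I₀.
Target fraction: 241 / 1.40e4 lux = 0.01721 of I₀.
Need I₂/I₀ = 0.01721, so cos²(θ − 69°) = 0.01721 / 0.7034 = 0.02447.
θ − 69° = arccos(√0.02447) = 81.0°, giving θ ≈ 69 + 81.0 = 150.0°.

θ ≈ 150°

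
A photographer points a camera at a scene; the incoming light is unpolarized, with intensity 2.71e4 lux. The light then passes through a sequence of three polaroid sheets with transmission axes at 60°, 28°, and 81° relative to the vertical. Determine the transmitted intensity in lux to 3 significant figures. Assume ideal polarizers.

I ≈ 3530 lux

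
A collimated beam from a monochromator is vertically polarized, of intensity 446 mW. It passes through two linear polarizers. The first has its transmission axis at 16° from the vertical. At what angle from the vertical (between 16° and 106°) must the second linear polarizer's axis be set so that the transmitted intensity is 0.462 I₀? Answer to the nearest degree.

θ ≈ 61°

I₁ = I₀ cos²(16° − 0°) = I₀ cos²(16°) = 0.924 I₀.
Need I₂/I₀ = 0.462, so cos²(θ − 16°) = 0.462 / 0.924 = 0.5.
θ − 16° = arccos(√0.5) = 45.0°, giving θ ≈ 16 + 45.0 = 61.0°.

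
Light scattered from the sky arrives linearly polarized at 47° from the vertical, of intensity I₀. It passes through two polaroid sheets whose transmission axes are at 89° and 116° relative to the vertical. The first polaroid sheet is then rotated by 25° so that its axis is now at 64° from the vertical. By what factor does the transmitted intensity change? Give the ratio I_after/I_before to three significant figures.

I_new/I_old ≈ 0.791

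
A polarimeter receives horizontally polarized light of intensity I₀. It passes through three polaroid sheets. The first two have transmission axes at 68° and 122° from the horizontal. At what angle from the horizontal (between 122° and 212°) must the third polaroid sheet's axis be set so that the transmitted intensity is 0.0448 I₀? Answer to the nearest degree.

θ ≈ 138°

I₁ = I₀ cos²(68° − 0°) = I₀ cos²(68°) = 0.1403 I₀.
I₂ = I₁ cos²(122° − 68°) = 0.1403 I₀ · cos²(54°) = 0.04848 I₀.
Need I₃/I₀ = 0.0448, so cos²(θ − 122°) = 0.0448 / 0.04848 = 0.924.
θ − 122° = arccos(√0.924) = 16.0°, giving θ ≈ 122 + 16.0 = 138.0°.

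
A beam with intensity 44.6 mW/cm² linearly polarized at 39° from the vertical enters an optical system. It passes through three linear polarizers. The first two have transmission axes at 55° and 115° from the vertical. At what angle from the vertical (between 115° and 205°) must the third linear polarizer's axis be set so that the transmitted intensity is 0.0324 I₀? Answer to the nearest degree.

I₁ = I₀ cos²(55° − 39°) = I₀ cos²(16°) = 0.924 I₀.
I₂ = I₁ cos²(115° − 55°) = 0.924 I₀ · cos²(60°) = 0.231 I₀.
Need I₃/I₀ = 0.0324, so cos²(θ − 115°) = 0.0324 / 0.231 = 0.1403.
θ − 115° = arccos(√0.1403) = 68.0°, giving θ ≈ 115 + 68.0 = 183.0°.

θ ≈ 183°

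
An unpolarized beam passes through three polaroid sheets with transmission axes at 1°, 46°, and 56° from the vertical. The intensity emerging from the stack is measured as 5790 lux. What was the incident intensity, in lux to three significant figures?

Unpolarized light through the first polarizer → I₁ = ½ I₀, now polarized at 1°.
I₂ = I₁ cos²(46° − 1°) = 0.5 I₀ · cos²(45°) = 0.25 I₀.
I₃ = I₂ cos²(56° − 46°) = 0.25 I₀ · cos²(10°) = 0.2425 I₀.
So 5790 lux = 0.2425 I₀, giving I₀ = 5790/0.2425 = 2.388e+04 lux.

I₀ ≈ 2.39e4 lux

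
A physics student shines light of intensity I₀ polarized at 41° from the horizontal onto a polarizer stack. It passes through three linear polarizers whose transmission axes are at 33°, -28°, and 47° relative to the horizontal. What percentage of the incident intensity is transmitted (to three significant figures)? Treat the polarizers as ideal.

≈ 1.54%

I₁ = I₀ cos²(33° − 41°) = I₀ cos²(8°) = 0.9806 I₀.
I₂ = I₁ cos²(-28° − 33°) = 0.9806 I₀ · cos²(61°) = 0.2305 I₀.
I₃ = I₂ cos²(47° + 28°) = 0.2305 I₀ · cos²(75°) = 0.01544 I₀.
That is 1.544% of the incident intensity.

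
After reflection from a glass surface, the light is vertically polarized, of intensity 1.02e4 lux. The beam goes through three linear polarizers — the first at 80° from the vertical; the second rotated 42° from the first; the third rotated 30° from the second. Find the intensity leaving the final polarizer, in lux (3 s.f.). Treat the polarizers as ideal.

I₁ = 1.02e4 lux · cos²(80°) = 307.6 lux.
I₂ = I₁ · cos²(42°) = 307.6 · 0.5523 = 169.9 lux.
I₃ = I₂ · cos²(30°) = 169.9 · 0.75 = 127.4 lux.

I ≈ 127 lux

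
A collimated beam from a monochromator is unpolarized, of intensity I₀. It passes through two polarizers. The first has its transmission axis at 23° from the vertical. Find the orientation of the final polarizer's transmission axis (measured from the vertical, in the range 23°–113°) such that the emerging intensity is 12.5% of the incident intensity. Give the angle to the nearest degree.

Unpolarized light through the first polarizer → I₁ = ½ I₀, now polarized at 23°.
Need I₂/I₀ = 0.125, so cos²(θ − 23°) = 0.125 / 0.5 = 0.25.
θ − 23° = arccos(√0.25) = 60.0°, giving θ ≈ 23 + 60.0 = 83.0°.

θ ≈ 83°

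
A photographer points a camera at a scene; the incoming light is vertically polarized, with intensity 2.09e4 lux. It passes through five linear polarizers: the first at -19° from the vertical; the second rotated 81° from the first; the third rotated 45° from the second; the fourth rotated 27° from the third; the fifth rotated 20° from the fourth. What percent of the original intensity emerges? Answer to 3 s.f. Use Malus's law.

≈ 0.767%

By Malus's law, I₁ = 2.09e4 lux · cos²(19°) = 1.868e+04 lux.
I₂ = I₁ · cos²(81°) = 1.868e+04 · 0.02447 = 457.2 lux.
I₃ = I₂ · cos²(45°) = 457.2 · 0.5 = 228.6 lux.
I₄ = I₃ · cos²(27°) = 228.6 · 0.7939 = 181.5 lux.
I₅ = I₄ · cos²(20°) = 181.5 · 0.883 = 160.3 lux.
That is 0.7668% of the incident intensity.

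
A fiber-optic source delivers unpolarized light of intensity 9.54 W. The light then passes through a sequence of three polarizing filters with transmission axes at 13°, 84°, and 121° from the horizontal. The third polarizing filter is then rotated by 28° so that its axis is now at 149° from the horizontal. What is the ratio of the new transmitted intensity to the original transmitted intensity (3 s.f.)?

Before rotation:
Unpolarized light through the first polarizer → I₁ = ½ I₀, now polarized at 13°.
I₂ = I₁ cos²(84° − 13°) = 0.5 I₀ · cos²(71°) = 0.053 I₀.
I₃ = I₂ cos²(121° − 84°) = 0.053 I₀ · cos²(37°) = 0.0338 I₀.
After rotation:
Unpolarized light through the first polarizer → I₁ = ½ I₀, now polarized at 13°.
I₂ = I₁ cos²(84° − 13°) = 0.5 I₀ · cos²(71°) = 0.053 I₀.
I₃ = I₂ cos²(149° − 84°) = 0.053 I₀ · cos²(65°) = 0.009466 I₀.
Ratio = 0.009466 / 0.0338 = 0.28.

I_new/I_old ≈ 0.280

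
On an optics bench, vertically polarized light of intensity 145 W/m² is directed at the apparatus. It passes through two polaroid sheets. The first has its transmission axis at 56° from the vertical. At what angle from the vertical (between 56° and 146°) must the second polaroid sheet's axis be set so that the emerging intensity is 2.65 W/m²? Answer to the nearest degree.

θ ≈ 132°

I₁ = I₀ cos²(56° − 0°) = I₀ cos²(56°) = 0.3127 I₀.
Target fraction: 2.65 / 145 W/m² = 0.01828 of I₀.
Need I₂/I₀ = 0.01828, so cos²(θ − 56°) = 0.01828 / 0.3127 = 0.05845.
θ − 56° = arccos(√0.05845) = 76.0°, giving θ ≈ 56 + 76.0 = 132.0°.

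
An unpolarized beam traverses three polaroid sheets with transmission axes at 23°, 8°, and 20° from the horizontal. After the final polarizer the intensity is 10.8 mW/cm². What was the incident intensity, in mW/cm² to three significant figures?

I₀ ≈ 24.2 mW/cm²

Unpolarized light through the first polarizer → I₁ = ½ I₀, now polarized at 23°.
I₂ = I₁ cos²(8° − 23°) = 0.5 I₀ · cos²(15°) = 0.4665 I₀.
I₃ = I₂ cos²(20° − 8°) = 0.4665 I₀ · cos²(12°) = 0.4463 I₀.
So 10.8 mW/cm² = 0.4463 I₀, giving I₀ = 10.8/0.4463 = 24.2 mW/cm².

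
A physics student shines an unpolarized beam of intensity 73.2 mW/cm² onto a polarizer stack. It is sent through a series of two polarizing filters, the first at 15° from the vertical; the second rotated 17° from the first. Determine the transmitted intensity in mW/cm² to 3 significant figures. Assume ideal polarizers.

Unpolarized light through the first polarizer → I₁ = 73.2 mW/cm²/2 = 36.6 mW/cm², polarized at 15°.
I₂ = I₁ · cos²(17°) = 36.6 · 0.9145 = 33.47 mW/cm².

I ≈ 33.5 mW/cm²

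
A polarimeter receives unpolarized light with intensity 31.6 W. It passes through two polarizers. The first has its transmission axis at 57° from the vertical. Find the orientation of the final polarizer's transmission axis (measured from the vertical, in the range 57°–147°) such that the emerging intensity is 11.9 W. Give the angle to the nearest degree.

Unpolarized light through the first polarizer → I₁ = ½ I₀, now polarized at 57°.
Target fraction: 11.9 / 31.6 W = 0.3766 of I₀.
Need I₂/I₀ = 0.3766, so cos²(θ − 57°) = 0.3766 / 0.5 = 0.7532.
θ − 57° = arccos(√0.7532) = 29.8°, giving θ ≈ 57 + 29.8 = 86.8°.

θ ≈ 87°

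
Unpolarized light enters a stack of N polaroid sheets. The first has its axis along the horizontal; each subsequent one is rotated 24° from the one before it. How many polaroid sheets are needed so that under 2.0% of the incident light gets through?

First polarizer halves the unpolarized light: factor 1/2.
Each further stage multiplies by cos²(24°) = 0.8346.
After N polarizers: T = 0.5·0.8346^(N−1). Require T < 0.020 ⇒ N−1 > ln(0.020/0.5)/ln(0.8346) = 17.80, so N−1 ≥ 18 and N = 19.
Check: N=19 gives T = 0.01929 < 0.020; N=18 gives T = 0.02311.

N = 19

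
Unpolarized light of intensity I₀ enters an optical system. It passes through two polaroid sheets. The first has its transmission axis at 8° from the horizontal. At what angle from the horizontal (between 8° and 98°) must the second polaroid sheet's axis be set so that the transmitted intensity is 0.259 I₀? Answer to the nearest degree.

θ ≈ 52°

Unpolarized light through the first polarizer → I₁ = ½ I₀, now polarized at 8°.
Need I₂/I₀ = 0.259, so cos²(θ − 8°) = 0.259 / 0.5 = 0.518.
θ − 8° = arccos(√0.518) = 44.0°, giving θ ≈ 8 + 44.0 = 52.0°.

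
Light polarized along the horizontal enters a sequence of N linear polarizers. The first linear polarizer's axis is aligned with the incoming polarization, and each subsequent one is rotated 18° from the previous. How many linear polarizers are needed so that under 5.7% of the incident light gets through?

First polarizer is aligned with the polarization: full transmission.
Each further stage multiplies by cos²(18°) = 0.9045.
After N polarizers: T = 0.9045^(N−1). Require T < 0.057 ⇒ N−1 > ln(0.057)/ln(0.9045) = 28.54, so N−1 ≥ 29 and N = 30.
Check: N=30 gives T = 0.05445 < 0.057; N=29 gives T = 0.06019.

N = 30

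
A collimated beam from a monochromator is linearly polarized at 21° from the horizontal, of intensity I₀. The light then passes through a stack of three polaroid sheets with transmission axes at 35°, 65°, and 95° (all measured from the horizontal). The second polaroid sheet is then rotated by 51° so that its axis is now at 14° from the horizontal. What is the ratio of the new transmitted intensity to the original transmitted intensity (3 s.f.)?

Before rotation:
By Malus's law, I₁ = I₀ cos²(35° − 21°) = I₀ cos²(14°) = 0.9415 I₀.
I₂ = I₁ cos²(65° − 35°) = 0.9415 I₀ · cos²(30°) = 0.7061 I₀.
I₃ = I₂ cos²(95° − 65°) = 0.7061 I₀ · cos²(30°) = 0.5296 I₀.
After rotation:
I₁ = I₀ cos²(35° − 21°) = I₀ cos²(14°) = 0.9415 I₀.
I₂ = I₁ cos²(14° − 35°) = 0.9415 I₀ · cos²(21°) = 0.8206 I₀.
I₃ = I₂ cos²(95° − 14°) = 0.8206 I₀ · cos²(81°) = 0.02008 I₀.
Ratio = 0.02008 / 0.5296 = 0.03792.

I_new/I_old ≈ 0.0379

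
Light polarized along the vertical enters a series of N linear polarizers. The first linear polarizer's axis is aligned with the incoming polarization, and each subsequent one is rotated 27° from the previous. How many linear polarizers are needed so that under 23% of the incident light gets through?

N = 8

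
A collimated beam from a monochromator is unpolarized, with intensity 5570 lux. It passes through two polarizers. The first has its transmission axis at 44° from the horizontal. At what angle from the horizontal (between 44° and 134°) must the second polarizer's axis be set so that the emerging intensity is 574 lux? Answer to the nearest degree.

Unpolarized light through the first polarizer → I₁ = ½ I₀, now polarized at 44°.
Target fraction: 574 / 5570 lux = 0.1031 of I₀.
Need I₂/I₀ = 0.1031, so cos²(θ − 44°) = 0.1031 / 0.5 = 0.2061.
θ − 44° = arccos(√0.2061) = 63.0°, giving θ ≈ 44 + 63.0 = 107.0°.

θ ≈ 107°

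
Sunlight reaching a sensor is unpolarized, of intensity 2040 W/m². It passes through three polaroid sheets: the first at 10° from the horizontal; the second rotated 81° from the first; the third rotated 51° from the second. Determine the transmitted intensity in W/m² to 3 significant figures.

I ≈ 9.89 W/m²

Unpolarized light through the first polarizer → I₁ = 2040 W/m²/2 = 1020 W/m², polarized at 10°.
I₂ = I₁ · cos²(81°) = 1020 · 0.02447 = 24.96 W/m².
I₃ = I₂ · cos²(51°) = 24.96 · 0.396 = 9.886 W/m².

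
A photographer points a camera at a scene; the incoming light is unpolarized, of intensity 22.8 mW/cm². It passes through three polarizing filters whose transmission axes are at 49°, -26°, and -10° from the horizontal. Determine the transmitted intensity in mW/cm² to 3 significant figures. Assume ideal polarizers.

I ≈ 0.706 mW/cm²

Unpolarized light through the first polarizer → I₁ = 22.8 mW/cm²/2 = 11.4 mW/cm², polarized at 49°.
I₂ = I₁ · cos²(75°) = 11.4 · 0.06699 = 0.7637 mW/cm².
I₃ = I₂ · cos²(16°) = 0.7637 · 0.924 = 0.7056 mW/cm².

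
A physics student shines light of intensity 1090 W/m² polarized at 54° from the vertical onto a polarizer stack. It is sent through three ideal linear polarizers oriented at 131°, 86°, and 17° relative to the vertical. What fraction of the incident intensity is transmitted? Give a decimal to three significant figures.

I/I₀ ≈ 0.00325

I₁ = 1090 W/m² · cos²(77°) = 55.16 W/m².
I₂ = I₁ · cos²(45°) = 55.16 · 0.5 = 27.58 W/m².
I₃ = I₂ · cos²(69°) = 27.58 · 0.1284 = 3.542 W/m².
Transmitted fraction = 0.003249.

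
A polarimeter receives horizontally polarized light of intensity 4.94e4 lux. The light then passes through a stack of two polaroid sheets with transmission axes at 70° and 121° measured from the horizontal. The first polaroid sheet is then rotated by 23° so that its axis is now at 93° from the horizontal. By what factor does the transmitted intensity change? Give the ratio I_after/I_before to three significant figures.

I_new/I_old ≈ 0.0461

Before rotation:
I₁ = I₀ cos²(70° − 0°) = I₀ cos²(70°) = 0.117 I₀.
I₂ = I₁ cos²(121° − 70°) = 0.117 I₀ · cos²(51°) = 0.04633 I₀.
After rotation:
I₁ = I₀ cos²(93° − 0°) = I₀ cos²(87°) = 0.002739 I₀.
I₂ = I₁ cos²(121° − 93°) = 0.002739 I₀ · cos²(28°) = 0.002135 I₀.
Ratio = 0.002135 / 0.04633 = 0.04609.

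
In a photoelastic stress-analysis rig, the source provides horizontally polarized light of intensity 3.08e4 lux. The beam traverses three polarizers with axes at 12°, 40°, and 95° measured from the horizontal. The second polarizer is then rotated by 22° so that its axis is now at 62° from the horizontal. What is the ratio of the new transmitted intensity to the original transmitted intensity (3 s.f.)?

Before rotation:
I₁ = I₀ cos²(12° − 0°) = I₀ cos²(12°) = 0.9568 I₀.
I₂ = I₁ cos²(40° − 12°) = 0.9568 I₀ · cos²(28°) = 0.7459 I₀.
I₃ = I₂ cos²(95° − 40°) = 0.7459 I₀ · cos²(55°) = 0.2454 I₀.
After rotation:
I₁ = I₀ cos²(12° − 0°) = I₀ cos²(12°) = 0.9568 I₀.
I₂ = I₁ cos²(62° − 12°) = 0.9568 I₀ · cos²(50°) = 0.3953 I₀.
I₃ = I₂ cos²(95° − 62°) = 0.3953 I₀ · cos²(33°) = 0.2781 I₀.
Ratio = 0.2781 / 0.2454 = 1.133.

I_new/I_old ≈ 1.13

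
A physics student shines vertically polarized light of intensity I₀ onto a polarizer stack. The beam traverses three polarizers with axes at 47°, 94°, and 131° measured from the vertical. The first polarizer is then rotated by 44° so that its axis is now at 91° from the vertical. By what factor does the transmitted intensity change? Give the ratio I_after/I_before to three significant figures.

Before rotation:
I₁ = I₀ cos²(47° − 0°) = I₀ cos²(47°) = 0.4651 I₀.
I₂ = I₁ cos²(94° − 47°) = 0.4651 I₀ · cos²(47°) = 0.2163 I₀.
I₃ = I₂ cos²(131° − 94°) = 0.2163 I₀ · cos²(37°) = 0.138 I₀.
After rotation:
I₁ = I₀ cos²(91° − 0°) = I₀ cos²(89°) = 0.0003046 I₀.
I₂ = I₁ cos²(94° − 91°) = 0.0003046 I₀ · cos²(3°) = 0.0003038 I₀.
I₃ = I₂ cos²(131° − 94°) = 0.0003038 I₀ · cos²(37°) = 0.0001937 I₀.
Ratio = 0.0001937 / 0.138 = 0.001404.

I_new/I_old ≈ 0.00140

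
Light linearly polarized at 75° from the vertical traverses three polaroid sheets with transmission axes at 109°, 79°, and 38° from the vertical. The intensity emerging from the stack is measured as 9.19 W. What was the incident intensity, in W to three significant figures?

I₀ ≈ 31.3 W

I₁ = I₀ cos²(109° − 75°) = I₀ cos²(34°) = 0.6873 I₀.
I₂ = I₁ cos²(79° − 109°) = 0.6873 I₀ · cos²(30°) = 0.5155 I₀.
I₃ = I₂ cos²(38° − 79°) = 0.5155 I₀ · cos²(41°) = 0.2936 I₀.
So 9.19 W = 0.2936 I₀, giving I₀ = 9.19/0.2936 = 31.3 W.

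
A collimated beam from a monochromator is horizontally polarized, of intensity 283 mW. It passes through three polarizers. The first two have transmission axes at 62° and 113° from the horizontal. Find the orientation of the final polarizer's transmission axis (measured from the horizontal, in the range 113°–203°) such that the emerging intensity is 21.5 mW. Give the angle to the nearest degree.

I₁ = I₀ cos²(62° − 0°) = I₀ cos²(62°) = 0.2204 I₀.
I₂ = I₁ cos²(113° − 62°) = 0.2204 I₀ · cos²(51°) = 0.08729 I₀.
Target fraction: 21.5 / 283 mW = 0.07597 of I₀.
Need I₃/I₀ = 0.07597, so cos²(θ − 113°) = 0.07597 / 0.08729 = 0.8703.
θ − 113° = arccos(√0.8703) = 21.1°, giving θ ≈ 113 + 21.1 = 134.1°.

θ ≈ 134°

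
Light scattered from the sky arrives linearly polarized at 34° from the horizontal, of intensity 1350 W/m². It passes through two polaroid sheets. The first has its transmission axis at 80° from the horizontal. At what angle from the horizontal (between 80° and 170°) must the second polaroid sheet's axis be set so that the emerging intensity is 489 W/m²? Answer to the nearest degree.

By Malus's law, I₁ = I₀ cos²(80° − 34°) = I₀ cos²(46°) = 0.4826 I₀.
Target fraction: 489 / 1350 W/m² = 0.3622 of I₀.
Need I₂/I₀ = 0.3622, so cos²(θ − 80°) = 0.3622 / 0.4826 = 0.7506.
θ − 80° = arccos(√0.7506) = 30.0°, giving θ ≈ 80 + 30.0 = 110.0°.

θ ≈ 110°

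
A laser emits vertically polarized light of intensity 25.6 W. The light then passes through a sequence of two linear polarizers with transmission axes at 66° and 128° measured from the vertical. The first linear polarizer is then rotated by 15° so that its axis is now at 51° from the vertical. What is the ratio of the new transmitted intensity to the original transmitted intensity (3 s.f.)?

I_new/I_old ≈ 0.550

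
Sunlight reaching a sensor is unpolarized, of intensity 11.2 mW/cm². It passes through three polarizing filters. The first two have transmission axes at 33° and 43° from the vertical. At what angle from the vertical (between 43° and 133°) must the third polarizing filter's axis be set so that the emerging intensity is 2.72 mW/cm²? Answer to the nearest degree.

θ ≈ 88°

Unpolarized light through the first polarizer → I₁ = ½ I₀, now polarized at 33°.
I₂ = I₁ cos²(43° − 33°) = 0.5 I₀ · cos²(10°) = 0.4849 I₀.
Target fraction: 2.72 / 11.2 mW/cm² = 0.2429 of I₀.
Need I₃/I₀ = 0.2429, so cos²(θ − 43°) = 0.2429 / 0.4849 = 0.5008.
θ − 43° = arccos(√0.5008) = 45.0°, giving θ ≈ 43 + 45.0 = 88.0°.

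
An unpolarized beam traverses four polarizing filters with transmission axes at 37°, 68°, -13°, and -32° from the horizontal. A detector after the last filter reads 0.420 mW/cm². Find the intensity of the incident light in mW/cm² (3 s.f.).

Unpolarized light through the first polarizer → I₁ = ½ I₀, now polarized at 37°.
I₂ = I₁ cos²(68° − 37°) = 0.5 I₀ · cos²(31°) = 0.3674 I₀.
I₃ = I₂ cos²(-13° − 68°) = 0.3674 I₀ · cos²(81°) = 0.00899 I₀.
I₄ = I₃ cos²(-32° + 13°) = 0.00899 I₀ · cos²(19°) = 0.008037 I₀.
So 0.420 mW/cm² = 0.008037 I₀, giving I₀ = 0.420/0.008037 = 52.26 mW/cm².

I₀ ≈ 52.3 mW/cm²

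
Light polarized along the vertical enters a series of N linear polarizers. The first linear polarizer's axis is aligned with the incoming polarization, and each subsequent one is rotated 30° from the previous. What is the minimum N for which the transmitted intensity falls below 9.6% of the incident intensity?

N = 10

First polarizer is aligned with the polarization: full transmission.
Each further stage multiplies by cos²(30°) = 0.75.
After N polarizers: T = 0.75^(N−1). Require T < 0.096 ⇒ N−1 > ln(0.096)/ln(0.75) = 8.15, so N−1 ≥ 9 and N = 10.
Check: N=10 gives T = 0.07508 < 0.096; N=9 gives T = 0.1001.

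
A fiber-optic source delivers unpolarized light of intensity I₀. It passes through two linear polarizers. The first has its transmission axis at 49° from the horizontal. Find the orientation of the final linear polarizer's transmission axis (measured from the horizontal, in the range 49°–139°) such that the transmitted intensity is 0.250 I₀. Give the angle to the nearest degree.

θ ≈ 94°

Unpolarized light through the first polarizer → I₁ = ½ I₀, now polarized at 49°.
Need I₂/I₀ = 0.25, so cos²(θ − 49°) = 0.25 / 0.5 = 0.5.
θ − 49° = arccos(√0.5) = 45.0°, giving θ ≈ 49 + 45.0 = 94.0°.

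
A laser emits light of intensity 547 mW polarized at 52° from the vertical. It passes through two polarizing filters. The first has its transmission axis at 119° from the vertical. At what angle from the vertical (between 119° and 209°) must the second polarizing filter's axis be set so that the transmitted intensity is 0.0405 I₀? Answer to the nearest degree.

I₁ = I₀ cos²(119° − 52°) = I₀ cos²(67°) = 0.1527 I₀.
Need I₂/I₀ = 0.0405, so cos²(θ − 119°) = 0.0405 / 0.1527 = 0.2653.
θ − 119° = arccos(√0.2653) = 59.0°, giving θ ≈ 119 + 59.0 = 178.0°.

θ ≈ 178°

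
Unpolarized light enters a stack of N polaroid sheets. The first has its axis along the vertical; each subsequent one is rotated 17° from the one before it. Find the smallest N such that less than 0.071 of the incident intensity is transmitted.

N = 23

First polarizer halves the unpolarized light: factor 1/2.
Each further stage multiplies by cos²(17°) = 0.9145.
After N polarizers: T = 0.5·0.9145^(N−1). Require T < 0.071 ⇒ N−1 > ln(0.071/0.5)/ln(0.9145) = 21.84, so N−1 ≥ 22 and N = 23.
Check: N=23 gives T = 0.07002 < 0.071; N=22 gives T = 0.07656.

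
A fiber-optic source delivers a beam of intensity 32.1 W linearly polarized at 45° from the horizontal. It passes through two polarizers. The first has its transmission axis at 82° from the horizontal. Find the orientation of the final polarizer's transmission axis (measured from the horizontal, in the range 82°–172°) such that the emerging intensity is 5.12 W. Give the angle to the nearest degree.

By Malus's law, I₁ = I₀ cos²(82° − 45°) = I₀ cos²(37°) = 0.6378 I₀.
Target fraction: 5.12 / 32.1 W = 0.1595 of I₀.
Need I₂/I₀ = 0.1595, so cos²(θ − 82°) = 0.1595 / 0.6378 = 0.2501.
θ − 82° = arccos(√0.2501) = 60.0°, giving θ ≈ 82 + 60.0 = 142.0°.

θ ≈ 142°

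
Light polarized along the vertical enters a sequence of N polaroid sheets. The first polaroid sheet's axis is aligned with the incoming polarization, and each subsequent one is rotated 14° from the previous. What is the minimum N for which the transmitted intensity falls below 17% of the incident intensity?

N = 31

First polarizer is aligned with the polarization: full transmission.
Each further stage multiplies by cos²(14°) = 0.9415.
After N polarizers: T = 0.9415^(N−1). Require T < 0.17 ⇒ N−1 > ln(0.17)/ln(0.9415) = 29.38, so N−1 ≥ 30 and N = 31.
Check: N=31 gives T = 0.1638 < 0.17; N=30 gives T = 0.174.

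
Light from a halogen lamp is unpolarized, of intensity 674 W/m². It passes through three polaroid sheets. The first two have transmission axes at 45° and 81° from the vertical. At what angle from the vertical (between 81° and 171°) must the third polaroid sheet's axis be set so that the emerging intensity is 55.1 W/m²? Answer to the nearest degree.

Unpolarized light through the first polarizer → I₁ = ½ I₀, now polarized at 45°.
I₂ = I₁ cos²(81° − 45°) = 0.5 I₀ · cos²(36°) = 0.3273 I₀.
Target fraction: 55.1 / 674 W/m² = 0.08175 of I₀.
Need I₃/I₀ = 0.08175, so cos²(θ − 81°) = 0.08175 / 0.3273 = 0.2498.
θ − 81° = arccos(√0.2498) = 60.0°, giving θ ≈ 81 + 60.0 = 141.0°.

θ ≈ 141°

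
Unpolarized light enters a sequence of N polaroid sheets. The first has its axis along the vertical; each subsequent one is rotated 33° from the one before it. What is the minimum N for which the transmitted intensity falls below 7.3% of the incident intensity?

First polarizer halves the unpolarized light: factor 1/2.
Each further stage multiplies by cos²(33°) = 0.7034.
After N polarizers: T = 0.5·0.7034^(N−1). Require T < 0.073 ⇒ N−1 > ln(0.073/0.5)/ln(0.7034) = 5.47, so N−1 ≥ 6 and N = 7.
Check: N=7 gives T = 0.06054 < 0.073; N=6 gives T = 0.08608.

N = 7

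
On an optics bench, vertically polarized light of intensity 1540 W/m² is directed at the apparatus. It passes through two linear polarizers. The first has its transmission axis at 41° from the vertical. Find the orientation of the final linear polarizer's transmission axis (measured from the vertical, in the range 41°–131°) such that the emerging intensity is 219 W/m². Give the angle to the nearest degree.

θ ≈ 101°

I₁ = I₀ cos²(41° − 0°) = I₀ cos²(41°) = 0.5696 I₀.
Target fraction: 219 / 1540 W/m² = 0.1422 of I₀.
Need I₂/I₀ = 0.1422, so cos²(θ − 41°) = 0.1422 / 0.5696 = 0.2497.
θ − 41° = arccos(√0.2497) = 60.0°, giving θ ≈ 41 + 60.0 = 101.0°.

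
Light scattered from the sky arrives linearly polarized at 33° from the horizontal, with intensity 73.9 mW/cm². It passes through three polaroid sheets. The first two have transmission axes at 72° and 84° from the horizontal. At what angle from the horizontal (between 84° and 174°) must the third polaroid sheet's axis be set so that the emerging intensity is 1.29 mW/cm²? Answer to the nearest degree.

I₁ = I₀ cos²(72° − 33°) = I₀ cos²(39°) = 0.604 I₀.
I₂ = I₁ cos²(84° − 72°) = 0.604 I₀ · cos²(12°) = 0.5778 I₀.
Target fraction: 1.29 / 73.9 mW/cm² = 0.01746 of I₀.
Need I₃/I₀ = 0.01746, so cos²(θ − 84°) = 0.01746 / 0.5778 = 0.03021.
θ − 84° = arccos(√0.03021) = 80.0°, giving θ ≈ 84 + 80.0 = 164.0°.

θ ≈ 164°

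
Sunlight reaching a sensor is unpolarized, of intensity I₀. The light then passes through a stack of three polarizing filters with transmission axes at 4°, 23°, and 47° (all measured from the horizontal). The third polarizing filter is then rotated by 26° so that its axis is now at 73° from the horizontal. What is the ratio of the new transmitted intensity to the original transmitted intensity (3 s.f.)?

Before rotation:
Unpolarized light through the first polarizer → I₁ = ½ I₀, now polarized at 4°.
I₂ = I₁ cos²(23° − 4°) = 0.5 I₀ · cos²(19°) = 0.447 I₀.
I₃ = I₂ cos²(47° − 23°) = 0.447 I₀ · cos²(24°) = 0.3731 I₀.
After rotation:
Unpolarized light through the first polarizer → I₁ = ½ I₀, now polarized at 4°.
I₂ = I₁ cos²(23° − 4°) = 0.5 I₀ · cos²(19°) = 0.447 I₀.
I₃ = I₂ cos²(73° − 23°) = 0.447 I₀ · cos²(50°) = 0.1847 I₀.
Ratio = 0.1847 / 0.3731 = 0.4951.

I_new/I_old ≈ 0.495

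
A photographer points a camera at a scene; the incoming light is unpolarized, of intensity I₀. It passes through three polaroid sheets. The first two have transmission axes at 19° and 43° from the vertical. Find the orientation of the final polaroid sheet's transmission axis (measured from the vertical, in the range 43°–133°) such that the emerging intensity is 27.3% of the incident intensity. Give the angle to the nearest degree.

Unpolarized light through the first polarizer → I₁ = ½ I₀, now polarized at 19°.
I₂ = I₁ cos²(43° − 19°) = 0.5 I₀ · cos²(24°) = 0.4173 I₀.
Need I₃/I₀ = 0.273, so cos²(θ − 43°) = 0.273 / 0.4173 = 0.6542.
θ − 43° = arccos(√0.6542) = 36.0°, giving θ ≈ 43 + 36.0 = 79.0°.

θ ≈ 79°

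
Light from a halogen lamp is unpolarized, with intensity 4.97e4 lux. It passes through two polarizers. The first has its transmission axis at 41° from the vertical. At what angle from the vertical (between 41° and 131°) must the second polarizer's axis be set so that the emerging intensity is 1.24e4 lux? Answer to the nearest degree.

θ ≈ 86°

Unpolarized light through the first polarizer → I₁ = ½ I₀, now polarized at 41°.
Target fraction: 1.24e4 / 4.97e4 lux = 0.2495 of I₀.
Need I₂/I₀ = 0.2495, so cos²(θ − 41°) = 0.2495 / 0.5 = 0.499.
θ − 41° = arccos(√0.499) = 45.1°, giving θ ≈ 41 + 45.1 = 86.1°.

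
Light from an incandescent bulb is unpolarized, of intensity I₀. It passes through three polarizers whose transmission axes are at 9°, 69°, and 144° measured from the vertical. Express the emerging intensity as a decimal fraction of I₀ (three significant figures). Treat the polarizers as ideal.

≈ 0.00837 I₀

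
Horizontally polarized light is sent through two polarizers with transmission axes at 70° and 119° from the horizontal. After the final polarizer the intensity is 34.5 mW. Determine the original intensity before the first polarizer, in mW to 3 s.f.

By Malus's law, I₁ = I₀ cos²(70° − 0°) = I₀ cos²(70°) = 0.117 I₀.
I₂ = I₁ cos²(119° − 70°) = 0.117 I₀ · cos²(49°) = 0.05035 I₀.
So 34.5 mW = 0.05035 I₀, giving I₀ = 34.5/0.05035 = 685.2 mW.

I₀ ≈ 685 mW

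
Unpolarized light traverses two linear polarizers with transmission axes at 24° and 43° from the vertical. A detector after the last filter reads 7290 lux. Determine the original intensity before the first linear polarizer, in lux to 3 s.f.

I₀ ≈ 1.63e4 lux

Unpolarized light through the first polarizer → I₁ = ½ I₀, now polarized at 24°.
I₂ = I₁ cos²(43° − 24°) = 0.5 I₀ · cos²(19°) = 0.447 I₀.
So 7290 lux = 0.447 I₀, giving I₀ = 7290/0.447 = 1.631e+04 lux.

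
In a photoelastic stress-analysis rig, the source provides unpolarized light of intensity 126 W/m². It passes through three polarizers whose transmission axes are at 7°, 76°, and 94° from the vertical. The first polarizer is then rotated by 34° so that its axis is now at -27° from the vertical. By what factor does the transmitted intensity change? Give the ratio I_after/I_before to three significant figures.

I_new/I_old ≈ 0.394

Before rotation:
Unpolarized light through the first polarizer → I₁ = ½ I₀, now polarized at 7°.
I₂ = I₁ cos²(76° − 7°) = 0.5 I₀ · cos²(69°) = 0.06421 I₀.
I₃ = I₂ cos²(94° − 76°) = 0.06421 I₀ · cos²(18°) = 0.05808 I₀.
After rotation:
Unpolarized light through the first polarizer → I₁ = ½ I₀, now polarized at -27°.
Angle between axes 1 and 2: 77°. I₂ = 0.5 I₀ · cos²(77°) = 0.0253 I₀.
I₃ = I₂ cos²(94° − 76°) = 0.0253 I₀ · cos²(18°) = 0.02289 I₀.
Ratio = 0.02289 / 0.05808 = 0.394.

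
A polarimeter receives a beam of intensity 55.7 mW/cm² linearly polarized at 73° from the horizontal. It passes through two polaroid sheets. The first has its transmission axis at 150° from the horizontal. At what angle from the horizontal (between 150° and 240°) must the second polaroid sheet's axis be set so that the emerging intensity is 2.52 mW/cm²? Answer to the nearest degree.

By Malus's law, I₁ = I₀ cos²(150° − 73°) = I₀ cos²(77°) = 0.0506 I₀.
Target fraction: 2.52 / 55.7 mW/cm² = 0.04524 of I₀.
Need I₂/I₀ = 0.04524, so cos²(θ − 150°) = 0.04524 / 0.0506 = 0.8941.
θ − 150° = arccos(√0.8941) = 19.0°, giving θ ≈ 150 + 19.0 = 169.0°.

θ ≈ 169°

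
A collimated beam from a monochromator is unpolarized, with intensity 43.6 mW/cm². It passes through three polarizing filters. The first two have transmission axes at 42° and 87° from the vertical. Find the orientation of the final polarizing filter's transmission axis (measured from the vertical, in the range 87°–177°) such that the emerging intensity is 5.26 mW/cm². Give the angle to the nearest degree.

θ ≈ 133°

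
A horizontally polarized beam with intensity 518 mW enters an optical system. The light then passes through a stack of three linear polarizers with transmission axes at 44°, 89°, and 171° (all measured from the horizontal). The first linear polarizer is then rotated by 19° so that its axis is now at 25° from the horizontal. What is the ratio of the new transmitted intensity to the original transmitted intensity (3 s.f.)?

Before rotation:
By Malus's law, I₁ = I₀ cos²(44° − 0°) = I₀ cos²(44°) = 0.5174 I₀.
I₂ = I₁ cos²(89° − 44°) = 0.5174 I₀ · cos²(45°) = 0.2587 I₀.
I₃ = I₂ cos²(171° − 89°) = 0.2587 I₀ · cos²(82°) = 0.005011 I₀.
After rotation:
I₁ = I₀ cos²(25° − 0°) = I₀ cos²(25°) = 0.8214 I₀.
I₂ = I₁ cos²(89° − 25°) = 0.8214 I₀ · cos²(64°) = 0.1578 I₀.
I₃ = I₂ cos²(171° − 89°) = 0.1578 I₀ · cos²(82°) = 0.003057 I₀.
Ratio = 0.003057 / 0.005011 = 0.6101.

I_new/I_old ≈ 0.610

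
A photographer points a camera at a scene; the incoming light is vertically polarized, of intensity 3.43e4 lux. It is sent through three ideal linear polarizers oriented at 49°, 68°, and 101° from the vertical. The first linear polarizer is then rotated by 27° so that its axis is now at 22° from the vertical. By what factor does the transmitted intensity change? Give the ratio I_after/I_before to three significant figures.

I_new/I_old ≈ 1.08

Before rotation:
I₁ = I₀ cos²(49° − 0°) = I₀ cos²(49°) = 0.4304 I₀.
I₂ = I₁ cos²(68° − 49°) = 0.4304 I₀ · cos²(19°) = 0.3848 I₀.
I₃ = I₂ cos²(101° − 68°) = 0.3848 I₀ · cos²(33°) = 0.2707 I₀.
After rotation:
I₁ = I₀ cos²(22° − 0°) = I₀ cos²(22°) = 0.8597 I₀.
I₂ = I₁ cos²(68° − 22°) = 0.8597 I₀ · cos²(46°) = 0.4148 I₀.
I₃ = I₂ cos²(101° − 68°) = 0.4148 I₀ · cos²(33°) = 0.2918 I₀.
Ratio = 0.2918 / 0.2707 = 1.078.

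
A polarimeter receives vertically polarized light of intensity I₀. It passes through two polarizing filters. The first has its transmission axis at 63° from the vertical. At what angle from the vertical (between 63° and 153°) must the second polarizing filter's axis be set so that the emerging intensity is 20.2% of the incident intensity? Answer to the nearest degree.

I₁ = I₀ cos²(63° − 0°) = I₀ cos²(63°) = 0.2061 I₀.
Need I₂/I₀ = 0.202, so cos²(θ − 63°) = 0.202 / 0.2061 = 0.9801.
θ − 63° = arccos(√0.9801) = 8.1°, giving θ ≈ 63 + 8.1 = 71.1°.

θ ≈ 71°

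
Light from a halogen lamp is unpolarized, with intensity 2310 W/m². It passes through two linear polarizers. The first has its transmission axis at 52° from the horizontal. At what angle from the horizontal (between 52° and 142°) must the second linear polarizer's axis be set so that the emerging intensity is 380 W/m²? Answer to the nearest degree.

θ ≈ 107°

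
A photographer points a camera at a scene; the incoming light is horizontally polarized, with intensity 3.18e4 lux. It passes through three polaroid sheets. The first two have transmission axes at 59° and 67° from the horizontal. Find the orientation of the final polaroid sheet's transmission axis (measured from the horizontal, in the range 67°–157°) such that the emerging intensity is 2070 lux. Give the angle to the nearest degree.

I₁ = I₀ cos²(59° − 0°) = I₀ cos²(59°) = 0.2653 I₀.
I₂ = I₁ cos²(67° − 59°) = 0.2653 I₀ · cos²(8°) = 0.2601 I₀.
Target fraction: 2070 / 3.18e4 lux = 0.06509 of I₀.
Need I₃/I₀ = 0.06509, so cos²(θ − 67°) = 0.06509 / 0.2601 = 0.2502.
θ − 67° = arccos(√0.2502) = 60.0°, giving θ ≈ 67 + 60.0 = 127.0°.

θ ≈ 127°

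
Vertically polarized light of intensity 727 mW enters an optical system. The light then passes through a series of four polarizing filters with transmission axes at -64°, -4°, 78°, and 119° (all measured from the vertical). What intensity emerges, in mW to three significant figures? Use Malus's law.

By Malus's law, I₁ = 727 mW · cos²(64°) = 139.7 mW.
I₂ = I₁ · cos²(60°) = 139.7 · 0.25 = 34.93 mW.
I₃ = I₂ · cos²(82°) = 34.93 · 0.01937 = 0.6765 mW.
I₄ = I₃ · cos²(41°) = 0.6765 · 0.5696 = 0.3853 mW.

I ≈ 0.385 mW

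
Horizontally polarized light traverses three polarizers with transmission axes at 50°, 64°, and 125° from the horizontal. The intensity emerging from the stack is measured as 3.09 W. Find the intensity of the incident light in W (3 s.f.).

I₁ = I₀ cos²(50° − 0°) = I₀ cos²(50°) = 0.4132 I₀.
I₂ = I₁ cos²(64° − 50°) = 0.4132 I₀ · cos²(14°) = 0.389 I₀.
I₃ = I₂ cos²(125° − 64°) = 0.389 I₀ · cos²(61°) = 0.09143 I₀.
So 3.09 W = 0.09143 I₀, giving I₀ = 3.09/0.09143 = 33.8 W.

I₀ ≈ 33.8 W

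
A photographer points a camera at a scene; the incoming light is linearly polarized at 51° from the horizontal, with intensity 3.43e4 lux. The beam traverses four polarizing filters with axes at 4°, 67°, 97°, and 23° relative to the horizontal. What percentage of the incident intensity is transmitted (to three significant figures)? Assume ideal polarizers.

I₁ = 3.43e4 lux · cos²(47°) = 1.595e+04 lux.
I₂ = I₁ · cos²(63°) = 1.595e+04 · 0.2061 = 3288 lux.
I₃ = I₂ · cos²(30°) = 3288 · 0.75 = 2466 lux.
I₄ = I₃ · cos²(74°) = 2466 · 0.07598 = 187.4 lux.
That is 0.5463% of the incident intensity.

≈ 0.546%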